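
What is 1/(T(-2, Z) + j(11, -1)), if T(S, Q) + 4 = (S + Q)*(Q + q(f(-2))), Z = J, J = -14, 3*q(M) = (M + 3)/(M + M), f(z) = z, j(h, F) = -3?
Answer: 3/655 ≈ 0.0045802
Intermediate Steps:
q(M) = (3 + M)/(6*M) (q(M) = ((M + 3)/(M + M))/3 = ((3 + M)/((2*M)))/3 = ((3 + M)*(1/(2*M)))/3 = ((3 + M)/(2*M))/3 = (3 + M)/(6*M))
Z = -14
T(S, Q) = -4 + (-1/12 + Q)*(Q + S) (T(S, Q) = -4 + (S + Q)*(Q + (1/6)*(3 - 2)/(-2)) = -4 + (Q + S)*(Q + (1/6)*(-1/2)*1) = -4 + (Q + S)*(Q - 1/12) = -4 + (Q + S)*(-1/12 + Q) = -4 + (-1/12 + Q)*(Q + S))
1/(T(-2, Z) + j(11, -1)) = 1/((-4 + (-14)**2 - 1/12*(-14) - 1/12*(-2) - 14*(-2)) - 3) = 1/((-4 + 196 + 7/6 + 1/6 + 28) - 3) = 1/(664/3 - 3) = 1/(655/3) = 3/655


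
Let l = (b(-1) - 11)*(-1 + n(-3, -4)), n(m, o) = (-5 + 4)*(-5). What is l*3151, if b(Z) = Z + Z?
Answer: -163852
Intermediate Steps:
b(Z) = 2*Z
n(m, o) = 5 (n(m, o) = -1*(-5) = 5)
l = -52 (l = (2*(-1) - 11)*(-1 + 5) = (-2 - 11)*4 = -13*4 = -52)
l*3151 = -52*3151 = -163852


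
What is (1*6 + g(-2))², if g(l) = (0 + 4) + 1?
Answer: 121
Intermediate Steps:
g(l) = 5 (g(l) = 4 + 1 = 5)
(1*6 + g(-2))² = (1*6 + 5)² = (6 + 5)² = 11² = 121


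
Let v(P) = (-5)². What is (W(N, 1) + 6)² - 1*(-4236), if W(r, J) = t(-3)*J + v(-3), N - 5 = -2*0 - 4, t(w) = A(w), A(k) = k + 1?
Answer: 5077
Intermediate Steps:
A(k) = 1 + k
t(w) = 1 + w
N = 1 (N = 5 + (-2*0 - 4) = 5 + (0 - 4) = 5 - 4 = 1)
v(P) = 25
W(r, J) = 25 - 2*J (W(r, J) = (1 - 3)*J + 25 = -2*J + 25 = 25 - 2*J)
(W(N, 1) + 6)² - 1*(-4236) = ((25 - 2*1) + 6)² - 1*(-4236) = ((25 - 2) + 6)² + 4236 = (23 + 6)² + 4236 = 29² + 4236 = 841 + 4236 = 5077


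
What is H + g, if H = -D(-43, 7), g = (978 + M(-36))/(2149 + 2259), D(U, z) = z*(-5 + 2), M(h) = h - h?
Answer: 46773/2204 ≈ 21.222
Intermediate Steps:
M(h) = 0
D(U, z) = -3*z (D(U, z) = z*(-3) = -3*z)
g = 489/2204 (g = (978 + 0)/(2149 + 2259) = 978/4408 = 978*(1/4408) = 489/2204 ≈ 0.22187)
H = 21 (H = -(-3)*7 = -1*(-21) = 21)
H + g = 21 + 489/2204 = 46773/2204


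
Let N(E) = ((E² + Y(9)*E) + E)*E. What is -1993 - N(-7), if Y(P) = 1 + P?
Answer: -2189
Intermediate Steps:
N(E) = E*(E² + 11*E) (N(E) = ((E² + (1 + 9)*E) + E)*E = ((E² + 10*E) + E)*E = (E² + 11*E)*E = E*(E² + 11*E))
-1993 - N(-7) = -1993 - (-7)²*(11 - 7) = -1993 - 49*4 = -1993 - 1*196 = -1993 - 196 = -2189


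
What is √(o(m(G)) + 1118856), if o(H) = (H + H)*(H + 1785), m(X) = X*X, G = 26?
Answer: 4*√277883 ≈ 2108.6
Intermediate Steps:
m(X) = X²
o(H) = 2*H*(1785 + H) (o(H) = (2*H)*(1785 + H) = 2*H*(1785 + H))
√(o(m(G)) + 1118856) = √(2*26²*(1785 + 26²) + 1118856) = √(2*676*(1785 + 676) + 1118856) = √(2*676*2461 + 1118856) = √(3327272 + 1118856) = √4446128 = 4*√277883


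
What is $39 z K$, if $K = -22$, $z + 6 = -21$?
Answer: $23166$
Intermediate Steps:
$z = -27$ ($z = -6 - 21 = -27$)
$39 z K = 39 \left(-27\right) \left(-22\right) = \left(-1053\right) \left(-22\right) = 23166$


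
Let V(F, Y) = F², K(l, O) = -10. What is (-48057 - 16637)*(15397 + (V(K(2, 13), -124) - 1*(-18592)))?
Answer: -2205353766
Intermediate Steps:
(-48057 - 16637)*(15397 + (V(K(2, 13), -124) - 1*(-18592))) = (-48057 - 16637)*(15397 + ((-10)² - 1*(-18592))) = -64694*(15397 + (100 + 18592)) = -64694*(15397 + 18692) = -64694*34089 = -2205353766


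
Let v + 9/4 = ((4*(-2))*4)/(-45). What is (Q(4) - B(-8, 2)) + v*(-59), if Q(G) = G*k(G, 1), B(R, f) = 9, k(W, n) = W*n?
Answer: 17603/180 ≈ 97.794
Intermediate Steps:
Q(G) = G² (Q(G) = G*(G*1) = G*G = G²)
v = -277/180 (v = -9/4 + ((4*(-2))*4)/(-45) = -9/4 - 8*4*(-1/45) = -9/4 - 32*(-1/45) = -9/4 + 32/45 = -277/180 ≈ -1.5389)
(Q(4) - B(-8, 2)) + v*(-59) = (4² - 1*9) - 277/180*(-59) = (16 - 9) + 16343/180 = 7 + 16343/180 = 17603/180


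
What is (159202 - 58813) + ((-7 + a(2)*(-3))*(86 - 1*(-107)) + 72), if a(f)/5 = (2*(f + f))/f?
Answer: 87530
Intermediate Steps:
a(f) = 20 (a(f) = 5*((2*(f + f))/f) = 5*((2*(2*f))/f) = 5*((4*f)/f) = 5*4 = 20)
(159202 - 58813) + ((-7 + a(2)*(-3))*(86 - 1*(-107)) + 72) = (159202 - 58813) + ((-7 + 20*(-3))*(86 - 1*(-107)) + 72) = 100389 + ((-7 - 60)*(86 + 107) + 72) = 100389 + (-67*193 + 72) = 100389 + (-12931 + 72) = 100389 - 12859 = 87530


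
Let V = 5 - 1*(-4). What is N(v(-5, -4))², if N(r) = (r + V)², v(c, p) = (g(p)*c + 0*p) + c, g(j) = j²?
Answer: 33362176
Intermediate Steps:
V = 9 (V = 5 + 4 = 9)
v(c, p) = c + c*p² (v(c, p) = (p²*c + 0*p) + c = (c*p² + 0) + c = c*p² + c = c + c*p²)
N(r) = (9 + r)² (N(r) = (r + 9)² = (9 + r)²)
N(v(-5, -4))² = ((9 - 5*(1 + (-4)²))²)² = ((9 - 5*(1 + 16))²)² = ((9 - 5*17)²)² = ((9 - 85)²)² = ((-76)²)² = 5776² = 33362176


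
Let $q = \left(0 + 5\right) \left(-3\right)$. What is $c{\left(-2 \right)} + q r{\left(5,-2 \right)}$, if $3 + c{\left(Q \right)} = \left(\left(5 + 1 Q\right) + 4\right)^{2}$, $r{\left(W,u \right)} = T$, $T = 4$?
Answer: $-14$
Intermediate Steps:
$r{\left(W,u \right)} = 4$
$c{\left(Q \right)} = -3 + \left(9 + Q\right)^{2}$ ($c{\left(Q \right)} = -3 + \left(\left(5 + 1 Q\right) + 4\right)^{2} = -3 + \left(\left(5 + Q\right) + 4\right)^{2} = -3 + \left(9 + Q\right)^{2}$)
$q = -15$ ($q = 5 \left(-3\right) = -15$)
$c{\left(-2 \right)} + q r{\left(5,-2 \right)} = \left(-3 + \left(9 - 2\right)^{2}\right) - 60 = \left(-3 + 7^{2}\right) - 60 = \left(-3 + 49\right) - 60 = 46 - 60 = -14$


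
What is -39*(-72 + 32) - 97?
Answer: 1463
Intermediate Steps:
-39*(-72 + 32) - 97 = -39*(-40) - 97 = 1560 - 97 = 1463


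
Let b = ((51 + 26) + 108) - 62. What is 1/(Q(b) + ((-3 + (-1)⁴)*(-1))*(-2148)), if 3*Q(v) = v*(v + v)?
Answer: 1/5790 ≈ 0.00017271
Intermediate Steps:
b = 123 (b = (77 + 108) - 62 = 185 - 62 = 123)
Q(v) = 2*v²/3 (Q(v) = (v*(v + v))/3 = (v*(2*v))/3 = (2*v²)/3 = 2*v²/3)
1/(Q(b) + ((-3 + (-1)⁴)*(-1))*(-2148)) = 1/((⅔)*123² + ((-3 + (-1)⁴)*(-1))*(-2148)) = 1/((⅔)*15129 + ((-3 + 1)*(-1))*(-2148)) = 1/(10086 - 2*(-1)*(-2148)) = 1/(10086 + 2*(-2148)) = 1/(10086 - 4296) = 1/5790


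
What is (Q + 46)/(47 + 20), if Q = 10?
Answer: 56/67 ≈ 0.83582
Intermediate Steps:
(Q + 46)/(47 + 20) = (10 + 46)/(47 + 20) = 56/67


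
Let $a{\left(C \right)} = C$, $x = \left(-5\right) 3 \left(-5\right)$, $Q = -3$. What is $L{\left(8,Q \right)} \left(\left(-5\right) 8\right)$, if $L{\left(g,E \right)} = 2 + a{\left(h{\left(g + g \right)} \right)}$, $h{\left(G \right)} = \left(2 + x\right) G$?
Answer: $-49360$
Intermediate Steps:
$x = 75$ ($x = \left(-15\right) \left(-5\right) = 75$)
$h{\left(G \right)} = 77 G$ ($h{\left(G \right)} = \left(2 + 75\right) G = 77 G$)
$L{\left(g,E \right)} = 2 + 154 g$ ($L{\left(g,E \right)} = 2 + 77 \left(g + g\right) = 2 + 77 \cdot 2 g = 2 + 154 g$)
$L{\left(8,Q \right)} \left(\left(-5\right) 8\right) = \left(2 + 154 \cdot 8\right) \left(\left(-5\right) 8\right) = \left(2 + 1232\right) \left(-40\right) = 1234 \left(-40\right) = -49360$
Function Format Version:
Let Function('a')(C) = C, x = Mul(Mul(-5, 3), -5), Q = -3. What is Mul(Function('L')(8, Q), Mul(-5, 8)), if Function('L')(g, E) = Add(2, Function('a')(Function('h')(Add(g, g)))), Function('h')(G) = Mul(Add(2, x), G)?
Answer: -49360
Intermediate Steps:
x = 75 (x = Mul(-15, -5) = 75)
Function('h')(G) = Mul(77, G) (Function('h')(G) = Mul(Add(2, 75), G) = Mul(77, G))
Function('L')(g, E) = Add(2, Mul(154, g)) (Function('L')(g, E) = Add(2, Mul(77, Add(g, g))) = Add(2, Mul(77, Mul(2, g))) = Add(2, Mul(154, g)))
Mul(Function('L')(8, Q), Mul(-5, 8)) = Mul(Add(2, Mul(154, 8)), Mul(-5, 8)) = Mul(Add(2, 1232), -40) = Mul(1234, -40) = -49360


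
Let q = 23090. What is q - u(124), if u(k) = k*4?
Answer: 22594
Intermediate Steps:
u(k) = 4*k
q - u(124) = 23090 - 4*124 = 23090 - 1*496 = 23090 - 496 = 22594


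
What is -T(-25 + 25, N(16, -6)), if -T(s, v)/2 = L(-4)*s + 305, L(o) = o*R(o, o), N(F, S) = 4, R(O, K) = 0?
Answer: 610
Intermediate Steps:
L(o) = 0 (L(o) = o*0 = 0)
T(s, v) = -610 (T(s, v) = -2*(0*s + 305) = -2*(0 + 305) = -2*305 = -610)
-T(-25 + 25, N(16, -6)) = -1*(-610) = 610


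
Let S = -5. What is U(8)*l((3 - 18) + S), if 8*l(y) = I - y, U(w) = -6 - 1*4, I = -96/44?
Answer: -245/11 ≈ -22.273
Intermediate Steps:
I = -24/11 (I = -96*1/44 = -24/11 ≈ -2.1818)
U(w) = -10 (U(w) = -6 - 4 = -10)
l(y) = -3/11 - y/8 (l(y) = (-24/11 - y)/8 = -3/11 - y/8)
U(8)*l((3 - 18) + S) = -10*(-3/11 - ((3 - 18) - 5)/8) = -10*(-3/11 - (-15 - 5)/8) = -10*(-3/11 - ⅛*(-20)) = -10*(-3/11 + 5/2) = -10*49/22 = -245/11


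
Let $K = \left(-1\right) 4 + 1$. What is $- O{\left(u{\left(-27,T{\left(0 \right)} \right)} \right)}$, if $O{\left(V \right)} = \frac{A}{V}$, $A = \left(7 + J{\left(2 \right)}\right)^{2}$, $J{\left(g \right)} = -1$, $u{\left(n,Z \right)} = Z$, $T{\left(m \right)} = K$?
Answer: $12$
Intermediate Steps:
$K = -3$ ($K = -4 + 1 = -3$)
$T{\left(m \right)} = -3$
$A = 36$ ($A = \left(7 - 1\right)^{2} = 6^{2} = 36$)
$O{\left(V \right)} = \frac{36}{V}$
$- O{\left(u{\left(-27,T{\left(0 \right)} \right)} \right)} = - \frac{36}{-3} = - \frac{36 \left(-1\right)}{3} = \left(-1\right) \left(-12\right) = 12$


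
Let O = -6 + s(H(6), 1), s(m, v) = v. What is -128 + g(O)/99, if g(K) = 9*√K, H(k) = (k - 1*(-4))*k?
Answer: -128 + I*√5/11 ≈ -128.0 + 0.20328*I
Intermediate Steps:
H(k) = k*(4 + k) (H(k) = (k + 4)*k = (4 + k)*k = k*(4 + k))
O = -5 (O = -6 + 1 = -5)
-128 + g(O)/99 = -128 + (9*√(-5))/99 = -128 + (9*(I*√5))/99 = -128 + (9*I*√5)/99 = -128 + I*√5/11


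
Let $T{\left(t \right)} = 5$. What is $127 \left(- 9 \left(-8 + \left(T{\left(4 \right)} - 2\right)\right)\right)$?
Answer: $5715$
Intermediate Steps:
$127 \left(- 9 \left(-8 + \left(T{\left(4 \right)} - 2\right)\right)\right) = 127 \left(- 9 \left(-8 + \left(5 - 2\right)\right)\right) = 127 \left(- 9 \left(-8 + 3\right)\right) = 127 \left(\left(-9\right) \left(-5\right)\right) = 127 \cdot 45 = 5715$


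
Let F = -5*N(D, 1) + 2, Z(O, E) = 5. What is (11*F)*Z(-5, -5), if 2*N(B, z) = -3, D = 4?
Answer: 1045/2 ≈ 522.50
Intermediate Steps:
N(B, z) = -3/2 (N(B, z) = (½)*(-3) = -3/2)
F = 19/2 (F = -5*(-3/2) + 2 = 15/2 + 2 = 19/2 ≈ 9.5000)
(11*F)*Z(-5, -5) = (11*(19/2))*5 = (209/2)*5 = 1045/2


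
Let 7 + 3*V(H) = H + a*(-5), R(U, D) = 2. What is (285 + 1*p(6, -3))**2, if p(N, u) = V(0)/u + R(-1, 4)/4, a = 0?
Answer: 26553409/324 ≈ 81955.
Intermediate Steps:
V(H) = -7/3 + H/3 (V(H) = -7/3 + (H + 0*(-5))/3 = -7/3 + (H + 0)/3 = -7/3 + H/3)
p(N, u) = 1/2 - 7/(3*u) (p(N, u) = (-7/3 + (1/3)*0)/u + 2/4 = (-7/3 + 0)/u + 2*(1/4) = -7/(3*u) + 1/2 = 1/2 - 7/(3*u))
(285 + 1*p(6, -3))**2 = (285 + 1*((1/6)*(-14 + 3*(-3))/(-3)))**2 = (285 + 1*((1/6)*(-1/3)*(-14 - 9)))**2 = (285 + 1*((1/6)*(-1/3)*(-23)))**2 = (285 + 1*(23/18))**2 = (285 + 23/18)**2 = (5153/18)**2 = 26553409/324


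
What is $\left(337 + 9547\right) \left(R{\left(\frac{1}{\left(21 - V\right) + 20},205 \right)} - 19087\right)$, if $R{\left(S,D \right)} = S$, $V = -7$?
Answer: $- \frac{2263868425}{12} \approx -1.8866 \cdot 10^{8}$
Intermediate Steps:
$\left(337 + 9547\right) \left(R{\left(\frac{1}{\left(21 - V\right) + 20},205 \right)} - 19087\right) = \left(337 + 9547\right) \left(\frac{1}{\left(21 - -7\right) + 20} - 19087\right) = 9884 \left(\frac{1}{\left(21 + 7\right) + 20} - 19087\right) = 9884 \left(\frac{1}{28 + 20} - 19087\right) = 9884 \left(\frac{1}{48} - 19087\right) = 9884 \left(- \frac{916175}{48}\right) = - \frac{2263868425}{12}$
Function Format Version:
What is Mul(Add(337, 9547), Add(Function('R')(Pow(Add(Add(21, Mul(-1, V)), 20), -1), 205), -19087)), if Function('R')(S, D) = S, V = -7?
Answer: Rational(-2263868425, 12) ≈ -1.8866e+8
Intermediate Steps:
Mul(Add(337, 9547), Add(Function('R')(Pow(Add(Add(21, Mul(-1, V)), 20), -1), 205), -19087)) = Mul(Add(337, 9547), Add(Pow(Add(Add(21, Mul(-1, -7)), 20), -1), -19087)) = Mul(9884, Add(Pow(Add(Add(21, 7), 20), -1), -19087)) = Mul(9884, Add(Pow(Add(28, 20), -1), -19087)) = Mul(9884, Add(Pow(48, -1), -19087)) = Mul(9884, Add(Rational(1, 48), -19087)) = Mul(9884, Rational(-916175, 48)) = Rational(-2263868425, 12)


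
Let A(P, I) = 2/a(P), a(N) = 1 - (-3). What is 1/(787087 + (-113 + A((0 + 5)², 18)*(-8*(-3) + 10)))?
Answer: 1/786991 ≈ 1.2707e-6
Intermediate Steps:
a(N) = 4 (a(N) = 1 - 1*(-3) = 1 + 3 = 4)
A(P, I) = ½ (A(P, I) = 2/4 = 2*(¼) = ½)
1/(787087 + (-113 + A((0 + 5)², 18)*(-8*(-3) + 10))) = 1/(787087 + (-113 + (-8*(-3) + 10)/2)) = 1/(787087 + (-113 + (24 + 10)/2)) = 1/(787087 + (-113 + (½)*34)) = 1/(787087 + (-113 + 17)) = 1/(787087 - 96) = 1/786991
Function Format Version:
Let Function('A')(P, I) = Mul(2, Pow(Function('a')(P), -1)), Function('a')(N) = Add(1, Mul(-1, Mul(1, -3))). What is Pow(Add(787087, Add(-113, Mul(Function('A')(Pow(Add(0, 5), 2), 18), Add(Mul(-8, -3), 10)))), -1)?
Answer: Rational(1, 786991) ≈ 1.2707e-6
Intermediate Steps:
Function('a')(N) = 4 (Function('a')(N) = Add(1, Mul(-1, -3)) = Add(1, 3) = 4)
Function('A')(P, I) = Rational(1, 2) (Function('A')(P, I) = Mul(2, Pow(4, -1)) = Mul(2, Rational(1, 4)) = Rational(1, 2))
Pow(Add(787087, Add(-113, Mul(Function('A')(Pow(Add(0, 5), 2), 18), Add(Mul(-8, -3), 10)))), -1) = Pow(Add(787087, Add(-113, Mul(Rational(1, 2), Add(Mul(-8, -3), 10)))), -1) = Pow(Add(787087, Add(-113, Mul(Rational(1, 2), Add(24, 10)))), -1) = Pow(Add(787087, Add(-113, Mul(Rational(1, 2), 34))), -1) = Pow(Add(787087, Add(-113, 17)), -1) = Pow(Add(787087, -96), -1) = Pow(786991, -1) = Rational(1, 786991)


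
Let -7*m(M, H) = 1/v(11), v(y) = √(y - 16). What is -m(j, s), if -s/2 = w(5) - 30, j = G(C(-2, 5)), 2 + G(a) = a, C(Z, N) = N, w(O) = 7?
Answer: -I*√5/35 ≈ -0.063888*I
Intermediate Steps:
G(a) = -2 + a
j = 3 (j = -2 + 5 = 3)
v(y) = √(-16 + y)
s = 46 (s = -2*(7 - 30) = -2*(-23) = 46)
m(M, H) = I*√5/35 (m(M, H) = -1/(7*√(-16 + 11)) = -(-I*√5/5)/7 = -(-1)*I*√5/35 = I*√5/35)
-m(j, s) = -I*√5/35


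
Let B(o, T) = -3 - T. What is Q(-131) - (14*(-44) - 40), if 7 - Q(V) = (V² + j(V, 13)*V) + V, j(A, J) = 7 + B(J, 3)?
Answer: -16236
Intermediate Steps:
j(A, J) = 1 (j(A, J) = 7 + (-3 - 1*3) = 7 + (-3 - 3) = 7 - 6 = 1)
Q(V) = 7 - V² - 2*V (Q(V) = 7 - ((V² + 1*V) + V) = 7 - ((V² + V) + V) = 7 - ((V + V²) + V) = 7 - (V² + 2*V) = 7 + (-V² - 2*V) = 7 - V² - 2*V)
Q(-131) - (14*(-44) - 40) = (7 - 1*(-131)² - 2*(-131)) - (14*(-44) - 40) = (7 - 1*17161 + 262) - (-616 - 40) = (7 - 17161 + 262) - 1*(-656) = -16892 + 656 = -16236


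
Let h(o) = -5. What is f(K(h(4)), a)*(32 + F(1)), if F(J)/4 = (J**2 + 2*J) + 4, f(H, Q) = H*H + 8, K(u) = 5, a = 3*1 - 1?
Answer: 1980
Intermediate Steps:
a = 2 (a = 3 - 1 = 2)
f(H, Q) = 8 + H**2 (f(H, Q) = H**2 + 8 = 8 + H**2)
F(J) = 16 + 4*J**2 + 8*J (F(J) = 4*((J**2 + 2*J) + 4) = 4*(4 + J**2 + 2*J) = 16 + 4*J**2 + 8*J)
f(K(h(4)), a)*(32 + F(1)) = (8 + 5**2)*(32 + (16 + 4*1**2 + 8*1)) = (8 + 25)*(32 + (16 + 4*1 + 8)) = 33*(32 + (16 + 4 + 8)) = 33*(32 + 28) = 33*60 = 1980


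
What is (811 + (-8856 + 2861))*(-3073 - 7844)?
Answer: 56593728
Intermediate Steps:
(811 + (-8856 + 2861))*(-3073 - 7844) = (811 - 5995)*(-10917) = -5184*(-10917) = 56593728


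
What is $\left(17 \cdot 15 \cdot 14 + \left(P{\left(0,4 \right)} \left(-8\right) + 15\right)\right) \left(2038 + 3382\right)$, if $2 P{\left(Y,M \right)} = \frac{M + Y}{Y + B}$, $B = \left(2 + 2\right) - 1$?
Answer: $\frac{58205380}{3} \approx 1.9402 \cdot 10^{7}$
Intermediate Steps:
$B = 3$ ($B = 4 - 1 = 3$)
$P{\left(Y,M \right)} = \frac{M + Y}{2 \left(3 + Y\right)}$ ($P{\left(Y,M \right)} = \frac{\left(M + Y\right) \frac{1}{Y + 3}}{2} = \frac{\left(M + Y\right) \frac{1}{3 + Y}}{2} = \frac{\frac{1}{3 + Y} \left(M + Y\right)}{2} = \frac{M + Y}{2 \left(3 + Y\right)}$)
$\left(17 \cdot 15 \cdot 14 + \left(P{\left(0,4 \right)} \left(-8\right) + 15\right)\right) \left(2038 + 3382\right) = \left(17 \cdot 15 \cdot 14 + \left(\frac{4 + 0}{2 \left(3 + 0\right)} \left(-8\right) + 15\right)\right) \left(2038 + 3382\right) = \left(255 \cdot 14 + \left(\frac{1}{2} \cdot \frac{1}{3} \cdot 4 \left(-8\right) + 15\right)\right) 5420 = \left(3570 + \left(\frac{1}{2} \cdot \frac{1}{3} \cdot 4 \left(-8\right) + 15\right)\right) 5420 = \left(3570 + \left(\frac{2}{3} \left(-8\right) + 15\right)\right) 5420 = \left(3570 + \left(- \frac{16}{3} + 15\right)\right) 5420 = \left(3570 + \frac{29}{3}\right) 5420 = \frac{10739}{3} \cdot 5420 = \frac{58205380}{3}$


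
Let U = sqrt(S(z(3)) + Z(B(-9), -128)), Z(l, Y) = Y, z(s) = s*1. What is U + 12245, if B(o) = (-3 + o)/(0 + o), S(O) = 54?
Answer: 12245 + I*sqrt(74) ≈ 12245.0 + 8.6023*I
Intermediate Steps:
z(s) = s
B(o) = (-3 + o)/o
U = I*sqrt(74) (U = sqrt(54 - 128) = sqrt(-74) = I*sqrt(74) ≈ 8.6023*I)
U + 12245 = I*sqrt(74) + 12245 = 12245 + I*sqrt(74)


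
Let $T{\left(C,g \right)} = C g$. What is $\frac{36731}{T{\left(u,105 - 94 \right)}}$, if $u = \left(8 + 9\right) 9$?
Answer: $\frac{36731}{1683} \approx 21.825$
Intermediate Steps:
$u = 153$ ($u = 17 \cdot 9 = 153$)
$\frac{36731}{T{\left(u,105 - 94 \right)}} = \frac{36731}{153 \left(105 - 94\right)} = \frac{36731}{153 \cdot 11} = \frac{36731}{1683}$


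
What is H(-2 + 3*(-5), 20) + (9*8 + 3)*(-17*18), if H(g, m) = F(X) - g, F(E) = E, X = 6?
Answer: -22927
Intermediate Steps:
H(g, m) = 6 - g
H(-2 + 3*(-5), 20) + (9*8 + 3)*(-17*18) = (6 - (-2 + 3*(-5))) + (9*8 + 3)*(-17*18) = (6 - (-2 - 15)) + (72 + 3)*(-1*306) = (6 - 1*(-17)) + 75*(-306) = (6 + 17) - 22950 = 23 - 22950 = -22927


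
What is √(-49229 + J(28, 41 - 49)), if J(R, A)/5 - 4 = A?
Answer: I*√49249 ≈ 221.92*I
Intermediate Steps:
J(R, A) = 20 + 5*A
√(-49229 + J(28, 41 - 49)) = √(-49229 + (20 + 5*(41 - 49))) = √(-49229 + (20 + 5*(-8))) = √(-49229 + (20 - 40)) = √(-49229 - 20) = √(-49249) = I*√49249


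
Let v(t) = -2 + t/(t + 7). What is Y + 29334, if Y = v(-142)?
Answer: 3959962/135 ≈ 29333.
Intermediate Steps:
v(t) = -2 + t/(7 + t)
Y = -128/135 (Y = (-14 - 1*(-142))/(7 - 142) = (-14 + 142)/(-135) = -1/135*128 = -128/135 ≈ -0.94815)
Y + 29334 = -128/135 + 29334 = 3959962/135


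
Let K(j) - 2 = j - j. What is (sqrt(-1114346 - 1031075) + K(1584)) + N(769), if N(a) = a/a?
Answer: 3 + I*sqrt(2145421) ≈ 3.0 + 1464.7*I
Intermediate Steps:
N(a) = 1
K(j) = 2 (K(j) = 2 + (j - j) = 2 + 0 = 2)
(sqrt(-1114346 - 1031075) + K(1584)) + N(769) = (sqrt(-1114346 - 1031075) + 2) + 1 = (sqrt(-2145421) + 2) + 1 = (I*sqrt(2145421) + 2) + 1 = (2 + I*sqrt(2145421)) + 1 = 3 + I*sqrt(2145421)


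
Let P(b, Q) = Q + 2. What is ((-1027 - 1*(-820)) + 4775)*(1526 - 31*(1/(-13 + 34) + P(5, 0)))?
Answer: 140296984/21 ≈ 6.6808e+6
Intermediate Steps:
P(b, Q) = 2 + Q
((-1027 - 1*(-820)) + 4775)*(1526 - 31*(1/(-13 + 34) + P(5, 0))) = ((-1027 - 1*(-820)) + 4775)*(1526 - 31*(1/(-13 + 34) + (2 + 0))) = ((-1027 + 820) + 4775)*(1526 - 31*(1/21 + 2)) = (-207 + 4775)*(1526 - 31*(1/21 + 2)) = 4568*(1526 - 31*43/21) = 4568*(1526 - 1333/21) = 4568*(30713/21) = 140296984/21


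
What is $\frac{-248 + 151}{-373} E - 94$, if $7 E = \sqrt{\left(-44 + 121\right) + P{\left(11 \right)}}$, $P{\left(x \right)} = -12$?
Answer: $-94 + \frac{97 \sqrt{65}}{2611} \approx -93.7$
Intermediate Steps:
$E = \frac{\sqrt{65}}{7}$ ($E = \frac{\sqrt{\left(-44 + 121\right) - 12}}{7} = \frac{\sqrt{77 - 12}}{7} = \frac{\sqrt{65}}{7} \approx 1.1518$)
$\frac{-248 + 151}{-373} E - 94 = \frac{-248 + 151}{-373} \frac{\sqrt{65}}{7} - 94 = \left(-97\right) \left(- \frac{1}{373}\right) \frac{\sqrt{65}}{7} - 94 = \frac{97 \frac{\sqrt{65}}{7}}{373} - 94 = \frac{97 \sqrt{65}}{2611} - 94 = -94 + \frac{97 \sqrt{65}}{2611}$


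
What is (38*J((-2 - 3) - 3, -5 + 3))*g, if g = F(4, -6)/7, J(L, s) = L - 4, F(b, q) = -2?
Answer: 912/7 ≈ 130.29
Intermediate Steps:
J(L, s) = -4 + L
g = -2/7 ≈ -0.28571
(38*J((-2 - 3) - 3, -5 + 3))*g = (38*(-4 + ((-2 - 3) - 3)))*(-2/7) = (38*(-4 + (-5 - 3)))*(-2/7) = (38*(-4 - 8))*(-2/7) = (38*(-12))*(-2/7) = -456*(-2/7) = 912/7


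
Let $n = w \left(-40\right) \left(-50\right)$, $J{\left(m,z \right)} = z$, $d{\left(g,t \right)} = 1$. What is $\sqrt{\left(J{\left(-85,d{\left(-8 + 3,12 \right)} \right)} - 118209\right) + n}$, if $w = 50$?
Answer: $4 i \sqrt{1138} \approx 134.94 i$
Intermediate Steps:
$n = 100000$ ($n = 50 \left(-40\right) \left(-50\right) = \left(-2000\right) \left(-50\right) = 100000$)
$\sqrt{\left(J{\left(-85,d{\left(-8 + 3,12 \right)} \right)} - 118209\right) + n} = \sqrt{\left(1 - 118209\right) + 100000} = \sqrt{-118208 + 100000} = \sqrt{-18208} = 4 i \sqrt{1138}$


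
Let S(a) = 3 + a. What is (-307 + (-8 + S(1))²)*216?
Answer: -62856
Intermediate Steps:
(-307 + (-8 + S(1))²)*216 = (-307 + (-8 + (3 + 1))²)*216 = (-307 + (-8 + 4)²)*216 = (-307 + (-4)²)*216 = (-307 + 16)*216 = -291*216 = -62856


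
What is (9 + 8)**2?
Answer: 289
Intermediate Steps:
(9 + 8)**2 = 17**2 = 289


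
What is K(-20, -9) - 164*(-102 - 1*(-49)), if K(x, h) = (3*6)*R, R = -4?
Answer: 8620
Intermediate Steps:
K(x, h) = -72 (K(x, h) = (3*6)*(-4) = 18*(-4) = -72)
K(-20, -9) - 164*(-102 - 1*(-49)) = -72 - 164*(-102 - 1*(-49)) = -72 - 164*(-102 + 49) = -72 - 164*(-53) = -72 + 8692 = 8620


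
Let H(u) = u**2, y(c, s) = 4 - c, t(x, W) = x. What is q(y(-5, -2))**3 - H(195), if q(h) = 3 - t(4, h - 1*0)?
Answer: -38026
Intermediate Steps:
q(h) = -1 (q(h) = 3 - 1*4 = 3 - 4 = -1)
q(y(-5, -2))**3 - H(195) = (-1)**3 - 1*195**2 = -1 - 1*38025 = -1 - 38025 = -38026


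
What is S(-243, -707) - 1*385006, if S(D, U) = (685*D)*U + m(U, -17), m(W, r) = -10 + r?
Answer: 117298652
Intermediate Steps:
S(D, U) = -27 + 685*D*U (S(D, U) = (685*D)*U + (-10 - 17) = 685*D*U - 27 = -27 + 685*D*U)
S(-243, -707) - 1*385006 = (-27 + 685*(-243)*(-707)) - 1*385006 = (-27 + 117683685) - 385006 = 117683658 - 385006 = 117298652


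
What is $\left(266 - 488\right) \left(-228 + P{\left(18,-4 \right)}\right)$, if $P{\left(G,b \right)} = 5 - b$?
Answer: $48618$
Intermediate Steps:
$\left(266 - 488\right) \left(-228 + P{\left(18,-4 \right)}\right) = \left(266 - 488\right) \left(-228 + \left(5 - -4\right)\right) = - 222 \left(-228 + \left(5 + 4\right)\right) = - 222 \left(-228 + 9\right) = \left(-222\right) \left(-219\right) = 48618$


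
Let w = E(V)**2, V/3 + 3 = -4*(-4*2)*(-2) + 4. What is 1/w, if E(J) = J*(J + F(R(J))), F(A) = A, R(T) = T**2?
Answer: 1/45098584940304 ≈ 2.2174e-14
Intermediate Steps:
V = -189 (V = -9 + 3*(-4*(-4*2)*(-2) + 4) = -9 + 3*(-(-32)*(-2) + 4) = -9 + 3*(-4*16 + 4) = -9 + 3*(-64 + 4) = -9 + 3*(-60) = -9 - 180 = -189)
E(J) = J*(J + J**2)
w = 45098584940304 (w = ((-189)**2*(1 - 189))**2 = (35721*(-188))**2 = (-6715548)**2 = 45098584940304)
1/w = 1/45098584940304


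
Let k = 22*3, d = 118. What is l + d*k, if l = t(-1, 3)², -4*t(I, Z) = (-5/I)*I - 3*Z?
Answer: 31201/4 ≈ 7800.3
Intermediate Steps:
t(I, Z) = 5/4 + 3*Z/4 (t(I, Z) = -((-5/I)*I - 3*Z)/4 = -(-5 - 3*Z)/4 = 5/4 + 3*Z/4)
k = 66
l = 49/4 (l = (5/4 + (¾)*3)² = (5/4 + 9/4)² = (7/2)² = 49/4 ≈ 12.250)
l + d*k = 49/4 + 118*66 = 49/4 + 7788 = 31201/4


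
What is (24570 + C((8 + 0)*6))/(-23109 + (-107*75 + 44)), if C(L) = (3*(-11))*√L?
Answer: -2457/3109 + 66*√3/15545 ≈ -0.78293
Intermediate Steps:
C(L) = -33*√L
(24570 + C((8 + 0)*6))/(-23109 + (-107*75 + 44)) = (24570 - 33*√6*√(8 + 0))/(-23109 + (-107*75 + 44)) = (24570 - 33*4*√3)/(-23109 + (-8025 + 44)) = (24570 - 132*√3)/(-23109 - 7981) = (24570 - 132*√3)/(-31090) = (24570 - 132*√3)*(-1/31090) = -2457/3109 + 66*√3/15545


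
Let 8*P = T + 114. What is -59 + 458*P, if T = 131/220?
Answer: 5721399/880 ≈ 6501.6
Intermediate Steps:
T = 131/220 (T = 131*(1/220) = 131/220 ≈ 0.59545)
P = 25211/1760 (P = (131/220 + 114)/8 = (⅛)*(25211/220) = 25211/1760 ≈ 14.324)
-59 + 458*P = -59 + 458*(25211/1760) = -59 + 5773319/880 = 5721399/880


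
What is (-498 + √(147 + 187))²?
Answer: (498 - √334)² ≈ 2.3014e+5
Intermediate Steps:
(-498 + √(147 + 187))² = (-498 + √334)²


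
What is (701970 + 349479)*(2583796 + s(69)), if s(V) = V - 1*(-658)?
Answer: 2717494123827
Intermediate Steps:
s(V) = 658 + V (s(V) = V + 658 = 658 + V)
(701970 + 349479)*(2583796 + s(69)) = (701970 + 349479)*(2583796 + (658 + 69)) = 1051449*(2583796 + 727) = 1051449*2584523 = 2717494123827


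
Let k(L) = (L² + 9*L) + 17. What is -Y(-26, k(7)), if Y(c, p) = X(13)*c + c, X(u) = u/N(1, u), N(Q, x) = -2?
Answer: -143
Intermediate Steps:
X(u) = -u/2 (X(u) = u/(-2) = u*(-½) = -u/2)
k(L) = 17 + L² + 9*L
Y(c, p) = -11*c/2 (Y(c, p) = (-½*13)*c + c = -13*c/2 + c = -11*c/2)
-Y(-26, k(7)) = -(-11)*(-26)/2 = -1*143 = -143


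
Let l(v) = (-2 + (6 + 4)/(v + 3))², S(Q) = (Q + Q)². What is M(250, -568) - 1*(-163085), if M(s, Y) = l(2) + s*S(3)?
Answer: 172085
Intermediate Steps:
S(Q) = 4*Q² (S(Q) = (2*Q)² = 4*Q²)
l(v) = (-2 + 10/(3 + v))²
M(s, Y) = 36*s (M(s, Y) = 4*(-2 + 2)²/(3 + 2)² + s*(4*3²) = 4*0²/5² + s*(4*9) = 4*0*(1/25) + s*36 = 0 + 36*s = 36*s)
M(250, -568) - 1*(-163085) = 36*250 - 1*(-163085) = 9000 + 163085 = 172085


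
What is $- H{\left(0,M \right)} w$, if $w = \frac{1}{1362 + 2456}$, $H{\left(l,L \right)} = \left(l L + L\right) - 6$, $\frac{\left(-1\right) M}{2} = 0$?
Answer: $\frac{3}{1909} \approx 0.0015715$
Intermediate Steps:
$M = 0$ ($M = \left(-2\right) 0 = 0$)
$H{\left(l,L \right)} = -6 + L + L l$ ($H{\left(l,L \right)} = \left(L l + L\right) - 6 = \left(L + L l\right) - 6 = -6 + L + L l$)
$w = \frac{1}{3818} \approx 0.00026192$
$- H{\left(0,M \right)} w = - (-6 + 0 + 0 \cdot 0) \frac{1}{3818} = - (-6 + 0 + 0) \frac{1}{3818} = \left(-1\right) \left(-6\right) \frac{1}{3818} = 6 \cdot \frac{1}{3818} = \frac{3}{1909}$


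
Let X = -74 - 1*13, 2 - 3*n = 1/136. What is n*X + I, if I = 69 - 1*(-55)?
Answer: 9005/136 ≈ 66.213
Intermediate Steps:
I = 124 (I = 69 + 55 = 124)
n = 271/408 (n = ⅔ - ⅓/136 = ⅔ - ⅓*1/136 = ⅔ - 1/408 = 271/408 ≈ 0.66422)
X = -87 (X = -74 - 13 = -87)
n*X + I = (271/408)*(-87) + 124 = -7859/136 + 124 = 9005/136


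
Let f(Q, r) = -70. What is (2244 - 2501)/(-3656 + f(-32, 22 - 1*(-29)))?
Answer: 257/3726 ≈ 0.068975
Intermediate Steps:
(2244 - 2501)/(-3656 + f(-32, 22 - 1*(-29))) = (2244 - 2501)/(-3656 - 70) = -257/(-3726) = -257*(-1/3726) = 257/3726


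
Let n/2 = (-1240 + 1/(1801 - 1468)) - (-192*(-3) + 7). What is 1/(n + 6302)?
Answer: 333/884450 ≈ 0.00037651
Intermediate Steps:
n = -1214116/333 (n = 2*((-1240 + 1/(1801 - 1468)) - (-192*(-3) + 7)) = 2*((-1240 + 1/333) - (-32*(-18) + 7)) = 2*((-1240 + 1/333) - (576 + 7)) = 2*(-412919/333 - 1*583) = 2*(-412919/333 - 583) = 2*(-607058/333) = -1214116/333 ≈ -3646.0)
1/(n + 6302) = 1/(-1214116/333 + 6302) = 1/(884450/333) = 333/884450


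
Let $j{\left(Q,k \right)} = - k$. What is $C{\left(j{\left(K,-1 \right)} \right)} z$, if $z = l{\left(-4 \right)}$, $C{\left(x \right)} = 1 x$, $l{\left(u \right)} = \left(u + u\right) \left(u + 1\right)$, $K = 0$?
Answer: $24$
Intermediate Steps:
$l{\left(u \right)} = 2 u \left(1 + u\right)$
$C{\left(x \right)} = x$
$z = 24$ ($z = 2 \left(-4\right) \left(1 - 4\right) = 2 \left(-4\right) \left(-3\right) = 24$)
$C{\left(j{\left(K,-1 \right)} \right)} z = \left(-1\right) \left(-1\right) 24 = 1 \cdot 24 = 24$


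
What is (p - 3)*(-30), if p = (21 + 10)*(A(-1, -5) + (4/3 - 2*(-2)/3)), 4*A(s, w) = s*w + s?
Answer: -3320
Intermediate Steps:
A(s, w) = s/4 + s*w/4 (A(s, w) = (s*w + s)/4 = (s + s*w)/4 = s/4 + s*w/4)
p = 341/3 (p = (21 + 10)*((1/4)*(-1)*(1 - 5) + (4/3 - 2*(-2)/3)) = 31*((1/4)*(-1)*(-4) + (4*(1/3) + 4*(1/3))) = 31*(1 + (4/3 + 4/3)) = 31*(1 + 8/3) = 31*(11/3) = 341/3 ≈ 113.67)
(p - 3)*(-30) = (341/3 - 3)*(-30) = (332/3)*(-30) = -3320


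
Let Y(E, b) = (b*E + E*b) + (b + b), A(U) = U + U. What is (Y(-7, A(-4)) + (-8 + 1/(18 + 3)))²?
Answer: 3418801/441 ≈ 7752.4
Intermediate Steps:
A(U) = 2*U
Y(E, b) = 2*b + 2*E*b (Y(E, b) = (E*b + E*b) + 2*b = 2*E*b + 2*b = 2*b + 2*E*b)
(Y(-7, A(-4)) + (-8 + 1/(18 + 3)))² = (2*(2*(-4))*(1 - 7) + (-8 + 1/(18 + 3)))² = (2*(-8)*(-6) + (-8 + 1/21))² = (96 + (-8 + 1/21))² = (96 - 167/21)² = (1849/21)² = 3418801/441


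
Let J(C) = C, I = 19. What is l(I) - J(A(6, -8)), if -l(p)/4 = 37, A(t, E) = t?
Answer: -154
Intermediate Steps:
l(p) = -148 (l(p) = -4*37 = -148)
l(I) - J(A(6, -8)) = -148 - 1*6 = -148 - 6 = -154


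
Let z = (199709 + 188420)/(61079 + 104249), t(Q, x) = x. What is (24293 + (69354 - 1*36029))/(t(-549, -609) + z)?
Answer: -9525868704/100296623 ≈ -94.977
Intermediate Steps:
z = 388129/165328 ≈ 2.3476
(24293 + (69354 - 1*36029))/(t(-549, -609) + z) = (24293 + (69354 - 1*36029))/(-609 + 388129/165328) = (24293 + (69354 - 36029))/(-100296623/165328) = (24293 + 33325)*(-165328/100296623) = 57618*(-165328/100296623) = -9525868704/100296623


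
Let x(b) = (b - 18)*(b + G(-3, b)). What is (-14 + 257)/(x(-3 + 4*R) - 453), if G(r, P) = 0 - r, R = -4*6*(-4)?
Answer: 81/46313 ≈ 0.0017490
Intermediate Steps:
R = 96 (R = -24*(-4) = 96)
G(r, P) = -r
x(b) = (-18 + b)*(3 + b) (x(b) = (b - 18)*(b - 1*(-3)) = (-18 + b)*(b + 3) = (-18 + b)*(3 + b))
(-14 + 257)/(x(-3 + 4*R) - 453) = (-14 + 257)/((-54 + (-3 + 4*96)² - 15*(-3 + 4*96)) - 453) = 243/((-54 + (-3 + 384)² - 15*(-3 + 384)) - 453) = 243/((-54 + 381² - 15*381) - 453) = 243/((-54 + 145161 - 5715) - 453) = 243/(139392 - 453) = 243/138939 = 243*(1/138939) = 81/46313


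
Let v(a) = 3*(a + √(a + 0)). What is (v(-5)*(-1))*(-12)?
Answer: -180 + 36*I*√5 ≈ -180.0 + 80.498*I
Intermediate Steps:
v(a) = 3*a + 3*√a (v(a) = 3*(a + √a) = 3*a + 3*√a)
(v(-5)*(-1))*(-12) = ((3*(-5) + 3*√(-5))*(-1))*(-12) = ((-15 + 3*(I*√5))*(-1))*(-12) = ((-15 + 3*I*√5)*(-1))*(-12) = (15 - 3*I*√5)*(-12) = -180 + 36*I*√5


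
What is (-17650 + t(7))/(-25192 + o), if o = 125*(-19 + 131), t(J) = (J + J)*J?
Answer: 2194/1399 ≈ 1.5683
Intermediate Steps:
t(J) = 2*J² (t(J) = (2*J)*J = 2*J²)
o = 14000 (o = 125*112 = 14000)
(-17650 + t(7))/(-25192 + o) = (-17650 + 2*7²)/(-25192 + 14000) = (-17650 + 2*49)/(-11192) = (-17650 + 98)*(-1/11192) = -17552*(-1/11192) = 2194/1399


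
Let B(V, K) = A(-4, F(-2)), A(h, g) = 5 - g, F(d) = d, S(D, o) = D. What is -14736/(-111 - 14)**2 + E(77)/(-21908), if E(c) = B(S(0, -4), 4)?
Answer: -322945663/342312500 ≈ -0.94342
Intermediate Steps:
B(V, K) = 7 (B(V, K) = 5 - 1*(-2) = 5 + 2 = 7)
E(c) = 7
-14736/(-111 - 14)**2 + E(77)/(-21908) = -14736/(-111 - 14)**2 + 7/(-21908) = -14736/((-125)**2) + 7*(-1/21908) = -14736/15625 - 7/21908 = -322945663/342312500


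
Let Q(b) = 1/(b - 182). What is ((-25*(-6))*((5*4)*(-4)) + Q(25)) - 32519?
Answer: -6989484/157 ≈ -44519.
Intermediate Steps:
Q(b) = 1/(-182 + b)
((-25*(-6))*((5*4)*(-4)) + Q(25)) - 32519 = ((-25*(-6))*((5*4)*(-4)) + 1/(-182 + 25)) - 32519 = (150*(20*(-4)) + 1/(-157)) - 32519 = (150*(-80) - 1/157) - 32519 = (-12000 - 1/157) - 32519 = -1884001/157 - 32519 = -6989484/157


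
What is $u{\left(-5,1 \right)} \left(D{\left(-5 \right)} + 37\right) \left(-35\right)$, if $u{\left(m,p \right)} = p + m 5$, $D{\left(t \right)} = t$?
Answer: $26880$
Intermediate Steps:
$u{\left(m,p \right)} = p + 5 m$
$u{\left(-5,1 \right)} \left(D{\left(-5 \right)} + 37\right) \left(-35\right) = \left(1 + 5 \left(-5\right)\right) \left(-5 + 37\right) \left(-35\right) = \left(1 - 25\right) 32 \left(-35\right) = \left(-24\right) \left(-1120\right) = 26880$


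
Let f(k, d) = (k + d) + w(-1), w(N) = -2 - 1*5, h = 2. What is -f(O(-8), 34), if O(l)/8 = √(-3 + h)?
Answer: -27 - 8*I ≈ -27.0 - 8.0*I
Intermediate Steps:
w(N) = -7 (w(N) = -2 - 5 = -7)
O(l) = 8*I (O(l) = 8*√(-3 + 2) = 8*√(-1) = 8*I)
f(k, d) = -7 + d + k (f(k, d) = (k + d) - 7 = (d + k) - 7 = -7 + d + k)
-f(O(-8), 34) = -(-7 + 34 + 8*I) = -(27 + 8*I) = -27 - 8*I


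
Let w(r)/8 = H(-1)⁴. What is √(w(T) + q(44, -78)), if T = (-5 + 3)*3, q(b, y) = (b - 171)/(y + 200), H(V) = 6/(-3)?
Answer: 3*√209962/122 ≈ 11.268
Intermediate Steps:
H(V) = -2 (H(V) = 6*(-⅓) = -2)
q(b, y) = (-171 + b)/(200 + y)
T = -6 (T = -2*3 = -6)
w(r) = 128 (w(r) = 8*(-2)⁴ = 8*16 = 128)
√(w(T) + q(44, -78)) = √(128 + (-171 + 44)/(200 - 78)) = √(128 - 127/122) = √(15489/122) = 3*√209962/122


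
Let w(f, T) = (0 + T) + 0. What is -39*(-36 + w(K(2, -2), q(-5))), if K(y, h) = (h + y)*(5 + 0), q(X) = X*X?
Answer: 429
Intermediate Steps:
q(X) = X²
K(y, h) = 5*h + 5*y (K(y, h) = (h + y)*5 = 5*h + 5*y)
w(f, T) = T (w(f, T) = T + 0 = T)
-39*(-36 + w(K(2, -2), q(-5))) = -39*(-36 + (-5)²) = -39*(-36 + 25) = -39*(-11) = 429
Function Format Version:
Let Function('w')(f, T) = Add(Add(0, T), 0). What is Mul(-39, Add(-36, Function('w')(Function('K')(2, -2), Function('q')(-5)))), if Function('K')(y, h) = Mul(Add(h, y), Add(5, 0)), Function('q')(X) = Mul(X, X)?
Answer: 429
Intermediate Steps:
Function('q')(X) = Pow(X, 2)
Function('K')(y, h) = Add(Mul(5, h), Mul(5, y)) (Function('K')(y, h) = Mul(Add(h, y), 5) = Add(Mul(5, h), Mul(5, y)))
Function('w')(f, T) = T (Function('w')(f, T) = Add(T, 0) = T)
Mul(-39, Add(-36, Function('w')(Function('K')(2, -2), Function('q')(-5)))) = Mul(-39, Add(-36, Pow(-5, 2))) = Mul(-39, Add(-36, 25)) = Mul(-39, -11) = 429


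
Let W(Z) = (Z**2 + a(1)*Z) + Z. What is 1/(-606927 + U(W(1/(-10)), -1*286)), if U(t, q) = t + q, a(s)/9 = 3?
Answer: -100/60721579 ≈ -1.6469e-6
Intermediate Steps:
a(s) = 27 (a(s) = 9*3 = 27)
W(Z) = Z**2 + 28*Z (W(Z) = (Z**2 + 27*Z) + Z = Z**2 + 28*Z)
U(t, q) = q + t
1/(-606927 + U(W(1/(-10)), -1*286)) = 1/(-606927 + (-1*286 + (28 + 1/(-10))/(-10))) = 1/(-606927 + (-286 - (28 - 1/10)/10)) = 1/(-606927 + (-286 - 1/10*279/10)) = 1/(-606927 + (-286 - 279/100)) = 1/(-606927 - 28879/100) = 1/(-60721579/100) = -100/60721579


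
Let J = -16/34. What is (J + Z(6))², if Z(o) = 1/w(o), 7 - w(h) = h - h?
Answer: 1521/14161 ≈ 0.10741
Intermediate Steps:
w(h) = 7 (w(h) = 7 - (h - h) = 7 - 1*0 = 7 + 0 = 7)
Z(o) = ⅐ (Z(o) = 1/7 = ⅐)
J = -8/17 (J = -16*1/34 = -8/17 ≈ -0.47059)
(J + Z(6))² = (-8/17 + ⅐)² = (-39/119)² = 1521/14161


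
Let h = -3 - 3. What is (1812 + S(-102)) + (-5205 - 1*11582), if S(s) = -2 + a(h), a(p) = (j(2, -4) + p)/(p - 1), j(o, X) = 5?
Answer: -104838/7 ≈ -14977.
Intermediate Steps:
h = -6
a(p) = (5 + p)/(-1 + p) (a(p) = (5 + p)/(p - 1) = (5 + p)/(-1 + p))
S(s) = -13/7 (S(s) = -2 + (5 - 6)/(-1 - 6) = -2 - 1/(-7) = -2 - 1/7*(-1) = -2 + 1/7 = -13/7)
(1812 + S(-102)) + (-5205 - 1*11582) = (1812 - 13/7) + (-5205 - 1*11582) = 12671/7 + (-5205 - 11582) = 12671/7 - 16787 = -104838/7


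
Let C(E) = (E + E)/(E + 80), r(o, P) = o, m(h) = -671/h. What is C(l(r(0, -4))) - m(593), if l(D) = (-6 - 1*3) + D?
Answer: 36967/42103 ≈ 0.87801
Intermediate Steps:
l(D) = -9 + D (l(D) = (-6 - 3) + D = -9 + D)
C(E) = 2*E/(80 + E) (C(E) = (2*E)/(80 + E) = 2*E/(80 + E))
C(l(r(0, -4))) - m(593) = 2*(-9 + 0)/(80 + (-9 + 0)) - (-671)/593 = 2*(-9)/(80 - 9) - (-671)/593 = 2*(-9)/71 - 1*(-671/593) = 2*(-9)*(1/71) + 671/593 = -18/71 + 671/593 = 36967/42103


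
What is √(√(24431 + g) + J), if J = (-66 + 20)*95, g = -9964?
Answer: √(-4370 + √14467) ≈ 65.19*I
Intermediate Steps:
J = -4370 (J = -46*95 = -4370)
√(√(24431 + g) + J) = √(√(24431 - 9964) - 4370) = √(√14467 - 4370) = √(-4370 + √14467)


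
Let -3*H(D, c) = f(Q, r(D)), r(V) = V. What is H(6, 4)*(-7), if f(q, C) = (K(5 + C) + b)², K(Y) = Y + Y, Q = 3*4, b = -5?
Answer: 2023/3 ≈ 674.33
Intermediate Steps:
Q = 12
K(Y) = 2*Y
f(q, C) = (5 + 2*C)² (f(q, C) = (2*(5 + C) - 5)² = ((10 + 2*C) - 5)² = (5 + 2*C)²)
H(D, c) = -(5 + 2*D)²/3
H(6, 4)*(-7) = -(5 + 2*6)²/3*(-7) = -(5 + 12)²/3*(-7) = -⅓*17²*(-7) = -⅓*289*(-7) = -289/3*(-7) = 2023/3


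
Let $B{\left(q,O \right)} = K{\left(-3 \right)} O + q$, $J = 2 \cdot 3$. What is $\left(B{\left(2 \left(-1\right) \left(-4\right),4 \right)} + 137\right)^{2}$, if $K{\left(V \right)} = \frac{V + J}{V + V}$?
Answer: $20449$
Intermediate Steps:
$J = 6$
$K{\left(V \right)} = \frac{6 + V}{2 V}$ ($K{\left(V \right)} = \frac{V + 6}{V + V} = \frac{6 + V}{2 V}$)
$B{\left(q,O \right)} = q - \frac{O}{2}$ ($B{\left(q,O \right)} = \frac{6 - 3}{2 \left(-3\right)} O + q = \frac{1}{2} \left(- \frac{1}{3}\right) 3 O + q = - \frac{O}{2} + q = q - \frac{O}{2}$)
$\left(B{\left(2 \left(-1\right) \left(-4\right),4 \right)} + 137\right)^{2} = \left(\left(2 \left(-1\right) \left(-4\right) - 2\right) + 137\right)^{2} = \left(\left(\left(-2\right) \left(-4\right) - 2\right) + 137\right)^{2} = \left(\left(8 - 2\right) + 137\right)^{2} = \left(6 + 137\right)^{2} = 143^{2} = 20449$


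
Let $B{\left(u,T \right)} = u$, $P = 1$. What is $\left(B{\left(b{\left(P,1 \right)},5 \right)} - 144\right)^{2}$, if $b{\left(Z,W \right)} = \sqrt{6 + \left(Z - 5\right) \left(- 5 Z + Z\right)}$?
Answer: $\left(144 - \sqrt{22}\right)^{2} \approx 19407.0$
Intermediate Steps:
$b{\left(Z,W \right)} = \sqrt{6 - 4 Z \left(-5 + Z\right)}$ ($b{\left(Z,W \right)} = \sqrt{6 + \left(-5 + Z\right) \left(- 4 Z\right)} = \sqrt{6 - 4 Z \left(-5 + Z\right)}$)
$\left(B{\left(b{\left(P,1 \right)},5 \right)} - 144\right)^{2} = \left(\sqrt{6 - 4 \cdot 1^{2} + 20 \cdot 1} - 144\right)^{2} = \left(\sqrt{6 - 4 + 20} - 144\right)^{2} = \left(\sqrt{22} - 144\right)^{2} = \left(-144 + \sqrt{22}\right)^{2}$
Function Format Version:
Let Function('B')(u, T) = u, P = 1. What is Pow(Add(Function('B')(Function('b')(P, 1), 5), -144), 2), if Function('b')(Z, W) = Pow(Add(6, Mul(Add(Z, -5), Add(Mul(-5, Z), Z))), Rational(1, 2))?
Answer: Pow(Add(144, Mul(-1, Pow(22, Rational(1, 2)))), 2) ≈ 19407.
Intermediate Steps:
Function('b')(Z, W) = Pow(Add(6, Mul(-4, Z, Add(-5, Z))), Rational(1, 2)) (Function('b')(Z, W) = Pow(Add(6, Mul(Add(-5, Z), Mul(-4, Z))), Rational(1, 2)) = Pow(Add(6, Mul(-4, Z, Add(-5, Z))), Rational(1, 2)))
Pow(Add(Function('B')(Function('b')(P, 1), 5), -144), 2) = Pow(Add(Pow(Add(6, Mul(-4, Pow(1, 2)), Mul(20, 1)), Rational(1, 2)), -144), 2) = Pow(Add(Pow(Add(6, Mul(-4, 1), 20), Rational(1, 2)), -144), 2) = Pow(Add(Pow(Add(6, -4, 20), Rational(1, 2)), -144), 2) = Pow(Add(Pow(22, Rational(1, 2)), -144), 2) = Pow(Add(-144, Pow(22, Rational(1, 2))), 2)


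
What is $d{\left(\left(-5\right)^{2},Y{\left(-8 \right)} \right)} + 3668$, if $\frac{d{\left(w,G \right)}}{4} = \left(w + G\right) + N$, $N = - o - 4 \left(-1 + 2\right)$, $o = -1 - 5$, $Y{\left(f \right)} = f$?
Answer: $3744$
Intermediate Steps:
$o = -6$
$N = 2$ ($N = \left(-1\right) \left(-6\right) - 4 \left(-1 + 2\right) = 6 - 4 = 2$)
$d{\left(w,G \right)} = 8 + 4 G + 4 w$ ($d{\left(w,G \right)} = 4 \left(\left(w + G\right) + 2\right) = 4 \left(\left(G + w\right) + 2\right) = 4 \left(2 + G + w\right) = 8 + 4 G + 4 w$)
$d{\left(\left(-5\right)^{2},Y{\left(-8 \right)} \right)} + 3668 = \left(8 + 4 \left(-8\right) + 4 \left(-5\right)^{2}\right) + 3668 = \left(8 - 32 + 4 \cdot 25\right) + 3668 = \left(8 - 32 + 100\right) + 3668 = 76 + 3668 = 3744$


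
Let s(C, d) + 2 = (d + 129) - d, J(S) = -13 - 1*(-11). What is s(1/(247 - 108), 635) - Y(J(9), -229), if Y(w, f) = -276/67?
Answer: 8785/67 ≈ 131.12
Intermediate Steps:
J(S) = -2 (J(S) = -13 + 11 = -2)
s(C, d) = 127 (s(C, d) = -2 + ((d + 129) - d) = -2 + ((129 + d) - d) = -2 + 129 = 127)
Y(w, f) = -276/67 (Y(w, f) = -276*1/67 = -276/67)
s(1/(247 - 108), 635) - Y(J(9), -229) = 127 - 1*(-276/67) = 127 + 276/67 = 8785/67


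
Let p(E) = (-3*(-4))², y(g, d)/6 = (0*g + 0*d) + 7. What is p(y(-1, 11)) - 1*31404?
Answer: -31260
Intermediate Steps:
y(g, d) = 42 (y(g, d) = 6*((0*g + 0*d) + 7) = 6*((0 + 0) + 7) = 6*(0 + 7) = 6*7 = 42)
p(E) = 144 (p(E) = 12² = 144)
p(y(-1, 11)) - 1*31404 = 144 - 1*31404 = 144 - 31404 = -31260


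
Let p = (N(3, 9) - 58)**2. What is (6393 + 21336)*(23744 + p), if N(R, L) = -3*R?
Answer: 782872857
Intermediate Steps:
p = 4489 (p = (-3*3 - 58)**2 = (-9 - 58)**2 = (-67)**2 = 4489)
(6393 + 21336)*(23744 + p) = (6393 + 21336)*(23744 + 4489) = 27729*28233 = 782872857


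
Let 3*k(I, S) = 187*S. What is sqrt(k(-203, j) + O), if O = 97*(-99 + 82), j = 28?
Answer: 17*sqrt(3)/3 ≈ 9.8150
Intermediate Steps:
k(I, S) = 187*S/3 (k(I, S) = (187*S)/3 = 187*S/3)
O = -1649 (O = 97*(-17) = -1649)
sqrt(k(-203, j) + O) = sqrt((187/3)*28 - 1649) = sqrt(5236/3 - 1649) = sqrt(289/3) = 17*sqrt(3)/3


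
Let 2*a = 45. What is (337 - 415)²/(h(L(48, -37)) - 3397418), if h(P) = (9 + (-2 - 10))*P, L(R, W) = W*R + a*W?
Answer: -12168/6779185 ≈ -0.0017949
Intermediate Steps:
a = 45/2 (a = (½)*45 = 45/2 ≈ 22.500)
L(R, W) = 45*W/2 + R*W (L(R, W) = W*R + 45*W/2 = R*W + 45*W/2 = 45*W/2 + R*W)
h(P) = -3*P (h(P) = (9 - 12)*P = -3*P)
(337 - 415)²/(h(L(48, -37)) - 3397418) = (337 - 415)²/(-3*(-37)*(45 + 2*48)/2 - 3397418) = (-78)²/(-3*(-37)*(45 + 96)/2 - 3397418) = 6084/(-3*(-37)*141/2 - 3397418) = 6084/(-3*(-5217/2) - 3397418) = 6084/(15651/2 - 3397418) = 6084/(-6779185/2) = 6084*(-2/6779185) = -12168/6779185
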